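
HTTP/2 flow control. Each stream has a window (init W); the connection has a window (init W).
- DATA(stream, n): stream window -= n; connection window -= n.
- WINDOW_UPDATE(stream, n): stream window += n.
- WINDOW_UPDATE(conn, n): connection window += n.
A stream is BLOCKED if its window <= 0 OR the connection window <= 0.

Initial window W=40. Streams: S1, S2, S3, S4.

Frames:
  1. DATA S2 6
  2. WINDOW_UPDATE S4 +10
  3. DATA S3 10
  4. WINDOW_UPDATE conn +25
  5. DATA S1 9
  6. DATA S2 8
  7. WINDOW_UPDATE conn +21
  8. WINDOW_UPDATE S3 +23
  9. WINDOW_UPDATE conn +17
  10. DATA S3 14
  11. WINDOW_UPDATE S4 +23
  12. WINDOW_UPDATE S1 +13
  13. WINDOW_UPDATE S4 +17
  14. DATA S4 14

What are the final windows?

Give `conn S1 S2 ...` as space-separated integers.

Answer: 42 44 26 39 76

Derivation:
Op 1: conn=34 S1=40 S2=34 S3=40 S4=40 blocked=[]
Op 2: conn=34 S1=40 S2=34 S3=40 S4=50 blocked=[]
Op 3: conn=24 S1=40 S2=34 S3=30 S4=50 blocked=[]
Op 4: conn=49 S1=40 S2=34 S3=30 S4=50 blocked=[]
Op 5: conn=40 S1=31 S2=34 S3=30 S4=50 blocked=[]
Op 6: conn=32 S1=31 S2=26 S3=30 S4=50 blocked=[]
Op 7: conn=53 S1=31 S2=26 S3=30 S4=50 blocked=[]
Op 8: conn=53 S1=31 S2=26 S3=53 S4=50 blocked=[]
Op 9: conn=70 S1=31 S2=26 S3=53 S4=50 blocked=[]
Op 10: conn=56 S1=31 S2=26 S3=39 S4=50 blocked=[]
Op 11: conn=56 S1=31 S2=26 S3=39 S4=73 blocked=[]
Op 12: conn=56 S1=44 S2=26 S3=39 S4=73 blocked=[]
Op 13: conn=56 S1=44 S2=26 S3=39 S4=90 blocked=[]
Op 14: conn=42 S1=44 S2=26 S3=39 S4=76 blocked=[]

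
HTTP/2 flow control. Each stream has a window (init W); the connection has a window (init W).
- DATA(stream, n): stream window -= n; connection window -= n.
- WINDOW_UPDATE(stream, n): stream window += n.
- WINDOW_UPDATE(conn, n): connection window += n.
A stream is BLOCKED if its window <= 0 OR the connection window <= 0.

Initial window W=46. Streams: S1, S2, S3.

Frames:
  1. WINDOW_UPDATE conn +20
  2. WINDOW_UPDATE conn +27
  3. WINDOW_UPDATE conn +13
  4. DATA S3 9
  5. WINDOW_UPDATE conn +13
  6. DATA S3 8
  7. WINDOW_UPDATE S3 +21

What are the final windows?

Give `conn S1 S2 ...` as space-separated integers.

Answer: 102 46 46 50

Derivation:
Op 1: conn=66 S1=46 S2=46 S3=46 blocked=[]
Op 2: conn=93 S1=46 S2=46 S3=46 blocked=[]
Op 3: conn=106 S1=46 S2=46 S3=46 blocked=[]
Op 4: conn=97 S1=46 S2=46 S3=37 blocked=[]
Op 5: conn=110 S1=46 S2=46 S3=37 blocked=[]
Op 6: conn=102 S1=46 S2=46 S3=29 blocked=[]
Op 7: conn=102 S1=46 S2=46 S3=50 blocked=[]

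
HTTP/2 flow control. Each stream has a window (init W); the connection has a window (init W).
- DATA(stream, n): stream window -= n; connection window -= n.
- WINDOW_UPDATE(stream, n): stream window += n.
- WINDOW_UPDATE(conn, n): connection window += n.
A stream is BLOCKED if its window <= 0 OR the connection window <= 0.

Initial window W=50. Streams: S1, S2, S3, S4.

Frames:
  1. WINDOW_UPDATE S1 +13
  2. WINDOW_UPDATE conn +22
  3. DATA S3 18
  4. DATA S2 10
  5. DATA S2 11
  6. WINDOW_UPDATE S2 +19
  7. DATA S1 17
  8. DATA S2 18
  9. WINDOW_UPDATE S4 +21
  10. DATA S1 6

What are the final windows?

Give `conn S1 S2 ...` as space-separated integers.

Answer: -8 40 30 32 71

Derivation:
Op 1: conn=50 S1=63 S2=50 S3=50 S4=50 blocked=[]
Op 2: conn=72 S1=63 S2=50 S3=50 S4=50 blocked=[]
Op 3: conn=54 S1=63 S2=50 S3=32 S4=50 blocked=[]
Op 4: conn=44 S1=63 S2=40 S3=32 S4=50 blocked=[]
Op 5: conn=33 S1=63 S2=29 S3=32 S4=50 blocked=[]
Op 6: conn=33 S1=63 S2=48 S3=32 S4=50 blocked=[]
Op 7: conn=16 S1=46 S2=48 S3=32 S4=50 blocked=[]
Op 8: conn=-2 S1=46 S2=30 S3=32 S4=50 blocked=[1, 2, 3, 4]
Op 9: conn=-2 S1=46 S2=30 S3=32 S4=71 blocked=[1, 2, 3, 4]
Op 10: conn=-8 S1=40 S2=30 S3=32 S4=71 blocked=[1, 2, 3, 4]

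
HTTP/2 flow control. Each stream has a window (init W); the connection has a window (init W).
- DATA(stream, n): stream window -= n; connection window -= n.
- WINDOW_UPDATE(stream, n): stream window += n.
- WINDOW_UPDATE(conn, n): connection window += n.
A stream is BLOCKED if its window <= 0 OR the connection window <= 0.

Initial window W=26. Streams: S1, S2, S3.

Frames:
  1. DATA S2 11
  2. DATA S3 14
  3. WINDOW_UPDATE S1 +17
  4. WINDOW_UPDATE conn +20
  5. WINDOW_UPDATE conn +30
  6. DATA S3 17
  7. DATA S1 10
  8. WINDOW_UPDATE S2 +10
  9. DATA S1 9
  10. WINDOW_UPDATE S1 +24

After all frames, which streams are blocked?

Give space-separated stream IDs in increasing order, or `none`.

Op 1: conn=15 S1=26 S2=15 S3=26 blocked=[]
Op 2: conn=1 S1=26 S2=15 S3=12 blocked=[]
Op 3: conn=1 S1=43 S2=15 S3=12 blocked=[]
Op 4: conn=21 S1=43 S2=15 S3=12 blocked=[]
Op 5: conn=51 S1=43 S2=15 S3=12 blocked=[]
Op 6: conn=34 S1=43 S2=15 S3=-5 blocked=[3]
Op 7: conn=24 S1=33 S2=15 S3=-5 blocked=[3]
Op 8: conn=24 S1=33 S2=25 S3=-5 blocked=[3]
Op 9: conn=15 S1=24 S2=25 S3=-5 blocked=[3]
Op 10: conn=15 S1=48 S2=25 S3=-5 blocked=[3]

Answer: S3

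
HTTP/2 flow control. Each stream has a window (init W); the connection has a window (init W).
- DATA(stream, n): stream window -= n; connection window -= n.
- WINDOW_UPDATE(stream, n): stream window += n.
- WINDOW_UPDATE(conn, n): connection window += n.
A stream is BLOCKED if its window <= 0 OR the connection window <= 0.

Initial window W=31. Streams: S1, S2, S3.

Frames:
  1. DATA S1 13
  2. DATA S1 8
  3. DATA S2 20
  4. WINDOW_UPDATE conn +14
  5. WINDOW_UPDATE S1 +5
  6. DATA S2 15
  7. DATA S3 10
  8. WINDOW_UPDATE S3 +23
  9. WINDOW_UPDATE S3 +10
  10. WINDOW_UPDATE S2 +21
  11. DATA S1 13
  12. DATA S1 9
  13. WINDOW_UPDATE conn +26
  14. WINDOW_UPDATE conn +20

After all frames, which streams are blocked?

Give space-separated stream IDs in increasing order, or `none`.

Op 1: conn=18 S1=18 S2=31 S3=31 blocked=[]
Op 2: conn=10 S1=10 S2=31 S3=31 blocked=[]
Op 3: conn=-10 S1=10 S2=11 S3=31 blocked=[1, 2, 3]
Op 4: conn=4 S1=10 S2=11 S3=31 blocked=[]
Op 5: conn=4 S1=15 S2=11 S3=31 blocked=[]
Op 6: conn=-11 S1=15 S2=-4 S3=31 blocked=[1, 2, 3]
Op 7: conn=-21 S1=15 S2=-4 S3=21 blocked=[1, 2, 3]
Op 8: conn=-21 S1=15 S2=-4 S3=44 blocked=[1, 2, 3]
Op 9: conn=-21 S1=15 S2=-4 S3=54 blocked=[1, 2, 3]
Op 10: conn=-21 S1=15 S2=17 S3=54 blocked=[1, 2, 3]
Op 11: conn=-34 S1=2 S2=17 S3=54 blocked=[1, 2, 3]
Op 12: conn=-43 S1=-7 S2=17 S3=54 blocked=[1, 2, 3]
Op 13: conn=-17 S1=-7 S2=17 S3=54 blocked=[1, 2, 3]
Op 14: conn=3 S1=-7 S2=17 S3=54 blocked=[1]

Answer: S1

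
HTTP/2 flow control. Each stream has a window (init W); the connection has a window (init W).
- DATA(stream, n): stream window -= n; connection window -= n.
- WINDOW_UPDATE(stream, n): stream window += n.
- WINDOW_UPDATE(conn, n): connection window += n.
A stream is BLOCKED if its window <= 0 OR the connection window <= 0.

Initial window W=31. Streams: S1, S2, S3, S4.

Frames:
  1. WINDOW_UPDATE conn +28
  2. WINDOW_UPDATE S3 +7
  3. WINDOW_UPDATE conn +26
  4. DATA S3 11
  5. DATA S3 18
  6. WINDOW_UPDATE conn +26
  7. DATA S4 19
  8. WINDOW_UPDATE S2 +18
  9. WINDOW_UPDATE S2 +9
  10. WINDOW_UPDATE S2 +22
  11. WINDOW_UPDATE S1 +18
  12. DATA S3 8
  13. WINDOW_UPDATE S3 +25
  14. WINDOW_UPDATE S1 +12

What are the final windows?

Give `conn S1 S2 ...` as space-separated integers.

Op 1: conn=59 S1=31 S2=31 S3=31 S4=31 blocked=[]
Op 2: conn=59 S1=31 S2=31 S3=38 S4=31 blocked=[]
Op 3: conn=85 S1=31 S2=31 S3=38 S4=31 blocked=[]
Op 4: conn=74 S1=31 S2=31 S3=27 S4=31 blocked=[]
Op 5: conn=56 S1=31 S2=31 S3=9 S4=31 blocked=[]
Op 6: conn=82 S1=31 S2=31 S3=9 S4=31 blocked=[]
Op 7: conn=63 S1=31 S2=31 S3=9 S4=12 blocked=[]
Op 8: conn=63 S1=31 S2=49 S3=9 S4=12 blocked=[]
Op 9: conn=63 S1=31 S2=58 S3=9 S4=12 blocked=[]
Op 10: conn=63 S1=31 S2=80 S3=9 S4=12 blocked=[]
Op 11: conn=63 S1=49 S2=80 S3=9 S4=12 blocked=[]
Op 12: conn=55 S1=49 S2=80 S3=1 S4=12 blocked=[]
Op 13: conn=55 S1=49 S2=80 S3=26 S4=12 blocked=[]
Op 14: conn=55 S1=61 S2=80 S3=26 S4=12 blocked=[]

Answer: 55 61 80 26 12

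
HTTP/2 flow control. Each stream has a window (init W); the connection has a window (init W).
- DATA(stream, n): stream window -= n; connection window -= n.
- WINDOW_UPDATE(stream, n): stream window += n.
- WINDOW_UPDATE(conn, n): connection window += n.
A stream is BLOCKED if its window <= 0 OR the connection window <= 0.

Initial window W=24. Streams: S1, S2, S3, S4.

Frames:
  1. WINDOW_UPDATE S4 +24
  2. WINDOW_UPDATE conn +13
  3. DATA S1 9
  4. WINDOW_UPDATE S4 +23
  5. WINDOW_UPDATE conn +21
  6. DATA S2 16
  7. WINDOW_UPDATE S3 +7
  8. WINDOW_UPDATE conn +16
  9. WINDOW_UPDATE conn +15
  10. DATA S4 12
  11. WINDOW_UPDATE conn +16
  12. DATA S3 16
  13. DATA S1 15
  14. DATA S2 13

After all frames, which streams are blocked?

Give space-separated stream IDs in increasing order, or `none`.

Op 1: conn=24 S1=24 S2=24 S3=24 S4=48 blocked=[]
Op 2: conn=37 S1=24 S2=24 S3=24 S4=48 blocked=[]
Op 3: conn=28 S1=15 S2=24 S3=24 S4=48 blocked=[]
Op 4: conn=28 S1=15 S2=24 S3=24 S4=71 blocked=[]
Op 5: conn=49 S1=15 S2=24 S3=24 S4=71 blocked=[]
Op 6: conn=33 S1=15 S2=8 S3=24 S4=71 blocked=[]
Op 7: conn=33 S1=15 S2=8 S3=31 S4=71 blocked=[]
Op 8: conn=49 S1=15 S2=8 S3=31 S4=71 blocked=[]
Op 9: conn=64 S1=15 S2=8 S3=31 S4=71 blocked=[]
Op 10: conn=52 S1=15 S2=8 S3=31 S4=59 blocked=[]
Op 11: conn=68 S1=15 S2=8 S3=31 S4=59 blocked=[]
Op 12: conn=52 S1=15 S2=8 S3=15 S4=59 blocked=[]
Op 13: conn=37 S1=0 S2=8 S3=15 S4=59 blocked=[1]
Op 14: conn=24 S1=0 S2=-5 S3=15 S4=59 blocked=[1, 2]

Answer: S1 S2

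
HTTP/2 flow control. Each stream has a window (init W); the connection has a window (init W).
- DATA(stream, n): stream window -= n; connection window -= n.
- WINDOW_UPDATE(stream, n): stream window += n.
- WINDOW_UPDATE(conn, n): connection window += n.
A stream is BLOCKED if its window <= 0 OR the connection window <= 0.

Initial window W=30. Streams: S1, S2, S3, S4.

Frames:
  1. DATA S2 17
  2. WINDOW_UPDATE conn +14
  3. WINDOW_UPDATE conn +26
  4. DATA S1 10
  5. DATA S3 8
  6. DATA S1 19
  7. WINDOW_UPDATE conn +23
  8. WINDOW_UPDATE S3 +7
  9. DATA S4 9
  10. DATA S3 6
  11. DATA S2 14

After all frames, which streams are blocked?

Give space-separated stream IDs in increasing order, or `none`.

Op 1: conn=13 S1=30 S2=13 S3=30 S4=30 blocked=[]
Op 2: conn=27 S1=30 S2=13 S3=30 S4=30 blocked=[]
Op 3: conn=53 S1=30 S2=13 S3=30 S4=30 blocked=[]
Op 4: conn=43 S1=20 S2=13 S3=30 S4=30 blocked=[]
Op 5: conn=35 S1=20 S2=13 S3=22 S4=30 blocked=[]
Op 6: conn=16 S1=1 S2=13 S3=22 S4=30 blocked=[]
Op 7: conn=39 S1=1 S2=13 S3=22 S4=30 blocked=[]
Op 8: conn=39 S1=1 S2=13 S3=29 S4=30 blocked=[]
Op 9: conn=30 S1=1 S2=13 S3=29 S4=21 blocked=[]
Op 10: conn=24 S1=1 S2=13 S3=23 S4=21 blocked=[]
Op 11: conn=10 S1=1 S2=-1 S3=23 S4=21 blocked=[2]

Answer: S2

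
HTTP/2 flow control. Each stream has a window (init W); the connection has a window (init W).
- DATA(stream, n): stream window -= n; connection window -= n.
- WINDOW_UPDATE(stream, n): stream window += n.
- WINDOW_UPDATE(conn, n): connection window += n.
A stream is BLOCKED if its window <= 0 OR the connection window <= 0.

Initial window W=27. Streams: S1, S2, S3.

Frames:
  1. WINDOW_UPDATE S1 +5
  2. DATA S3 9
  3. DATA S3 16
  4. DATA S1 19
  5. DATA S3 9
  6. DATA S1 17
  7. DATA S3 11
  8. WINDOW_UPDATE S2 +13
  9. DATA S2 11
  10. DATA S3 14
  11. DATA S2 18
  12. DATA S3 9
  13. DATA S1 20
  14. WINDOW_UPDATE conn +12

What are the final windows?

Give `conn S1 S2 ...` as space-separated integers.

Answer: -114 -24 11 -41

Derivation:
Op 1: conn=27 S1=32 S2=27 S3=27 blocked=[]
Op 2: conn=18 S1=32 S2=27 S3=18 blocked=[]
Op 3: conn=2 S1=32 S2=27 S3=2 blocked=[]
Op 4: conn=-17 S1=13 S2=27 S3=2 blocked=[1, 2, 3]
Op 5: conn=-26 S1=13 S2=27 S3=-7 blocked=[1, 2, 3]
Op 6: conn=-43 S1=-4 S2=27 S3=-7 blocked=[1, 2, 3]
Op 7: conn=-54 S1=-4 S2=27 S3=-18 blocked=[1, 2, 3]
Op 8: conn=-54 S1=-4 S2=40 S3=-18 blocked=[1, 2, 3]
Op 9: conn=-65 S1=-4 S2=29 S3=-18 blocked=[1, 2, 3]
Op 10: conn=-79 S1=-4 S2=29 S3=-32 blocked=[1, 2, 3]
Op 11: conn=-97 S1=-4 S2=11 S3=-32 blocked=[1, 2, 3]
Op 12: conn=-106 S1=-4 S2=11 S3=-41 blocked=[1, 2, 3]
Op 13: conn=-126 S1=-24 S2=11 S3=-41 blocked=[1, 2, 3]
Op 14: conn=-114 S1=-24 S2=11 S3=-41 blocked=[1, 2, 3]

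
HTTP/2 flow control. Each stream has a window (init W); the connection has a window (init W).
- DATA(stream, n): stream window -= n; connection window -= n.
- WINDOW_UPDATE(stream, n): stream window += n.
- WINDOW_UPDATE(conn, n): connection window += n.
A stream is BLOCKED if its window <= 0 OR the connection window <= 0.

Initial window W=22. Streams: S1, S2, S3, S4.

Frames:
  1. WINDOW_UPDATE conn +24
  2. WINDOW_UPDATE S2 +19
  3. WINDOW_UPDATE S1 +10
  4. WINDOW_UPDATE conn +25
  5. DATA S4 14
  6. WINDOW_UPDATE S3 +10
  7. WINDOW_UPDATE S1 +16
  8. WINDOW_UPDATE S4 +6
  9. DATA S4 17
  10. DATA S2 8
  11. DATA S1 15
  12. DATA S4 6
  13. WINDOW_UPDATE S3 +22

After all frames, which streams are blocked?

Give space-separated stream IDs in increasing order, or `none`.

Answer: S4

Derivation:
Op 1: conn=46 S1=22 S2=22 S3=22 S4=22 blocked=[]
Op 2: conn=46 S1=22 S2=41 S3=22 S4=22 blocked=[]
Op 3: conn=46 S1=32 S2=41 S3=22 S4=22 blocked=[]
Op 4: conn=71 S1=32 S2=41 S3=22 S4=22 blocked=[]
Op 5: conn=57 S1=32 S2=41 S3=22 S4=8 blocked=[]
Op 6: conn=57 S1=32 S2=41 S3=32 S4=8 blocked=[]
Op 7: conn=57 S1=48 S2=41 S3=32 S4=8 blocked=[]
Op 8: conn=57 S1=48 S2=41 S3=32 S4=14 blocked=[]
Op 9: conn=40 S1=48 S2=41 S3=32 S4=-3 blocked=[4]
Op 10: conn=32 S1=48 S2=33 S3=32 S4=-3 blocked=[4]
Op 11: conn=17 S1=33 S2=33 S3=32 S4=-3 blocked=[4]
Op 12: conn=11 S1=33 S2=33 S3=32 S4=-9 blocked=[4]
Op 13: conn=11 S1=33 S2=33 S3=54 S4=-9 blocked=[4]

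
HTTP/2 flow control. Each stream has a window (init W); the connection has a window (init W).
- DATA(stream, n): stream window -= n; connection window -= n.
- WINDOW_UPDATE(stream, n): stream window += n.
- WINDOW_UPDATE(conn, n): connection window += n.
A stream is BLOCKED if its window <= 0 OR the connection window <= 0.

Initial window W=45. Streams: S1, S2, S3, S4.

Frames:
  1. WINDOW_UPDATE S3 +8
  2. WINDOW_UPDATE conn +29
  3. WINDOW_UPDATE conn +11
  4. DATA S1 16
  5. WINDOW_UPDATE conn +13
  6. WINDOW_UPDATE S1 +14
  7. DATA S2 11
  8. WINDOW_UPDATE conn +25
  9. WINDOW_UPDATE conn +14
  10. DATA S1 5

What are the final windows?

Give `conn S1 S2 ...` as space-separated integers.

Answer: 105 38 34 53 45

Derivation:
Op 1: conn=45 S1=45 S2=45 S3=53 S4=45 blocked=[]
Op 2: conn=74 S1=45 S2=45 S3=53 S4=45 blocked=[]
Op 3: conn=85 S1=45 S2=45 S3=53 S4=45 blocked=[]
Op 4: conn=69 S1=29 S2=45 S3=53 S4=45 blocked=[]
Op 5: conn=82 S1=29 S2=45 S3=53 S4=45 blocked=[]
Op 6: conn=82 S1=43 S2=45 S3=53 S4=45 blocked=[]
Op 7: conn=71 S1=43 S2=34 S3=53 S4=45 blocked=[]
Op 8: conn=96 S1=43 S2=34 S3=53 S4=45 blocked=[]
Op 9: conn=110 S1=43 S2=34 S3=53 S4=45 blocked=[]
Op 10: conn=105 S1=38 S2=34 S3=53 S4=45 blocked=[]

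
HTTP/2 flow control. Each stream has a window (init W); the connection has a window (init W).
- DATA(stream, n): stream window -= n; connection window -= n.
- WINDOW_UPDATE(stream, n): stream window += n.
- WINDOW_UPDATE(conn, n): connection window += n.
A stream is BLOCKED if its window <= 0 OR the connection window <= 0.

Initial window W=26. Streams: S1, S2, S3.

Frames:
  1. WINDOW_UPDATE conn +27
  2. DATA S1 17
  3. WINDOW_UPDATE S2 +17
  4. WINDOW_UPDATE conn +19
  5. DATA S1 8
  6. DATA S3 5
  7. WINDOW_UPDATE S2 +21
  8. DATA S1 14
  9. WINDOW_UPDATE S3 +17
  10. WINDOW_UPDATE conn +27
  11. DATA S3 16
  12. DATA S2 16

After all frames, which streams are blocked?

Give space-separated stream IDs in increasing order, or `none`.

Answer: S1

Derivation:
Op 1: conn=53 S1=26 S2=26 S3=26 blocked=[]
Op 2: conn=36 S1=9 S2=26 S3=26 blocked=[]
Op 3: conn=36 S1=9 S2=43 S3=26 blocked=[]
Op 4: conn=55 S1=9 S2=43 S3=26 blocked=[]
Op 5: conn=47 S1=1 S2=43 S3=26 blocked=[]
Op 6: conn=42 S1=1 S2=43 S3=21 blocked=[]
Op 7: conn=42 S1=1 S2=64 S3=21 blocked=[]
Op 8: conn=28 S1=-13 S2=64 S3=21 blocked=[1]
Op 9: conn=28 S1=-13 S2=64 S3=38 blocked=[1]
Op 10: conn=55 S1=-13 S2=64 S3=38 blocked=[1]
Op 11: conn=39 S1=-13 S2=64 S3=22 blocked=[1]
Op 12: conn=23 S1=-13 S2=48 S3=22 blocked=[1]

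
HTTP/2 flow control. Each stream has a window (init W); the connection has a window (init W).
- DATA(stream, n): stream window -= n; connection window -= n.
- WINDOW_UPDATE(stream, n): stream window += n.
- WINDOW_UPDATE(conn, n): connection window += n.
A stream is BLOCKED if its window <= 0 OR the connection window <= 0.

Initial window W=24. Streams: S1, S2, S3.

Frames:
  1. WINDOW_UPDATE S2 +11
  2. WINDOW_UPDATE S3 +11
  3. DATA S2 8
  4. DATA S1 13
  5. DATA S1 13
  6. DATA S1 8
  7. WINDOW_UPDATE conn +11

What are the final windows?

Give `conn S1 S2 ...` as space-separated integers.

Op 1: conn=24 S1=24 S2=35 S3=24 blocked=[]
Op 2: conn=24 S1=24 S2=35 S3=35 blocked=[]
Op 3: conn=16 S1=24 S2=27 S3=35 blocked=[]
Op 4: conn=3 S1=11 S2=27 S3=35 blocked=[]
Op 5: conn=-10 S1=-2 S2=27 S3=35 blocked=[1, 2, 3]
Op 6: conn=-18 S1=-10 S2=27 S3=35 blocked=[1, 2, 3]
Op 7: conn=-7 S1=-10 S2=27 S3=35 blocked=[1, 2, 3]

Answer: -7 -10 27 35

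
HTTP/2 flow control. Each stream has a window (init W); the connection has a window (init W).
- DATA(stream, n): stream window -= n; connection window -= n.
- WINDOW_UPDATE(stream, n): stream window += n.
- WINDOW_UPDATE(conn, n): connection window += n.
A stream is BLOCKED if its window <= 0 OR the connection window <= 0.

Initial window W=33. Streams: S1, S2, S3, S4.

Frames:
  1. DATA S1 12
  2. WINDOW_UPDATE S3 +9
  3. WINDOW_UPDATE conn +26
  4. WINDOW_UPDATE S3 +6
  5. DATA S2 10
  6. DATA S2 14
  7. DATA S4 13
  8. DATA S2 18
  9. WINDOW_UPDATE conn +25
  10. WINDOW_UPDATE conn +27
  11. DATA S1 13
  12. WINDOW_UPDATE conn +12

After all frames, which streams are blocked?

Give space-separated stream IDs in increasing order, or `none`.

Answer: S2

Derivation:
Op 1: conn=21 S1=21 S2=33 S3=33 S4=33 blocked=[]
Op 2: conn=21 S1=21 S2=33 S3=42 S4=33 blocked=[]
Op 3: conn=47 S1=21 S2=33 S3=42 S4=33 blocked=[]
Op 4: conn=47 S1=21 S2=33 S3=48 S4=33 blocked=[]
Op 5: conn=37 S1=21 S2=23 S3=48 S4=33 blocked=[]
Op 6: conn=23 S1=21 S2=9 S3=48 S4=33 blocked=[]
Op 7: conn=10 S1=21 S2=9 S3=48 S4=20 blocked=[]
Op 8: conn=-8 S1=21 S2=-9 S3=48 S4=20 blocked=[1, 2, 3, 4]
Op 9: conn=17 S1=21 S2=-9 S3=48 S4=20 blocked=[2]
Op 10: conn=44 S1=21 S2=-9 S3=48 S4=20 blocked=[2]
Op 11: conn=31 S1=8 S2=-9 S3=48 S4=20 blocked=[2]
Op 12: conn=43 S1=8 S2=-9 S3=48 S4=20 blocked=[2]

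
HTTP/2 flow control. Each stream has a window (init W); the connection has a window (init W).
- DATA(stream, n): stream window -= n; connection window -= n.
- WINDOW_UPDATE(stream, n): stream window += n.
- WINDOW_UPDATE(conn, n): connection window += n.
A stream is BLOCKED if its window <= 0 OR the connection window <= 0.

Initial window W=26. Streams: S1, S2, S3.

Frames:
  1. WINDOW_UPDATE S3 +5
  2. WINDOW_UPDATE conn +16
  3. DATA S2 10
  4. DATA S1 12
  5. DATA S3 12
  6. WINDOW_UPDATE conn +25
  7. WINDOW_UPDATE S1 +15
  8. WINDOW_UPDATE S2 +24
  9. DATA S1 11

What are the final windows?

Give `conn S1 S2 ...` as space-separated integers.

Op 1: conn=26 S1=26 S2=26 S3=31 blocked=[]
Op 2: conn=42 S1=26 S2=26 S3=31 blocked=[]
Op 3: conn=32 S1=26 S2=16 S3=31 blocked=[]
Op 4: conn=20 S1=14 S2=16 S3=31 blocked=[]
Op 5: conn=8 S1=14 S2=16 S3=19 blocked=[]
Op 6: conn=33 S1=14 S2=16 S3=19 blocked=[]
Op 7: conn=33 S1=29 S2=16 S3=19 blocked=[]
Op 8: conn=33 S1=29 S2=40 S3=19 blocked=[]
Op 9: conn=22 S1=18 S2=40 S3=19 blocked=[]

Answer: 22 18 40 19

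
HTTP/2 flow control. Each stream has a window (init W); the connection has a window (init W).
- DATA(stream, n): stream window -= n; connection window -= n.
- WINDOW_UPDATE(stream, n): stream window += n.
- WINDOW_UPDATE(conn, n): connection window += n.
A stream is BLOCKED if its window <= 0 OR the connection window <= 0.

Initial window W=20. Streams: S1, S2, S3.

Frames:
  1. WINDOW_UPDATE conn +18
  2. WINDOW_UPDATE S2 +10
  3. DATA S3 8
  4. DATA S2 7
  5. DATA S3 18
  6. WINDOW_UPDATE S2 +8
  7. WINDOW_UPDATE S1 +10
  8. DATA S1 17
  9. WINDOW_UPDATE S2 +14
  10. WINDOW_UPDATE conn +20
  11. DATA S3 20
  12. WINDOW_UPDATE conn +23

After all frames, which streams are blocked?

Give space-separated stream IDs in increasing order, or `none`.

Answer: S3

Derivation:
Op 1: conn=38 S1=20 S2=20 S3=20 blocked=[]
Op 2: conn=38 S1=20 S2=30 S3=20 blocked=[]
Op 3: conn=30 S1=20 S2=30 S3=12 blocked=[]
Op 4: conn=23 S1=20 S2=23 S3=12 blocked=[]
Op 5: conn=5 S1=20 S2=23 S3=-6 blocked=[3]
Op 6: conn=5 S1=20 S2=31 S3=-6 blocked=[3]
Op 7: conn=5 S1=30 S2=31 S3=-6 blocked=[3]
Op 8: conn=-12 S1=13 S2=31 S3=-6 blocked=[1, 2, 3]
Op 9: conn=-12 S1=13 S2=45 S3=-6 blocked=[1, 2, 3]
Op 10: conn=8 S1=13 S2=45 S3=-6 blocked=[3]
Op 11: conn=-12 S1=13 S2=45 S3=-26 blocked=[1, 2, 3]
Op 12: conn=11 S1=13 S2=45 S3=-26 blocked=[3]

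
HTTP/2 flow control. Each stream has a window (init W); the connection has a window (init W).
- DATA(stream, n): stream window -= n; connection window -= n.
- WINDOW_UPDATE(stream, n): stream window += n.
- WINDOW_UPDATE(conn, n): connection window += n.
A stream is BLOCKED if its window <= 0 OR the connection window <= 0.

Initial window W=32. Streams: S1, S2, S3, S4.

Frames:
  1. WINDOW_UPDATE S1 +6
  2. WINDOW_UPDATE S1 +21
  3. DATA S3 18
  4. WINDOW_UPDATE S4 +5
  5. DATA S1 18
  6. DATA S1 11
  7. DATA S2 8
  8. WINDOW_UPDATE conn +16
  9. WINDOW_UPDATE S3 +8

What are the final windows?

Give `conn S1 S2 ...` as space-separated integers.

Answer: -7 30 24 22 37

Derivation:
Op 1: conn=32 S1=38 S2=32 S3=32 S4=32 blocked=[]
Op 2: conn=32 S1=59 S2=32 S3=32 S4=32 blocked=[]
Op 3: conn=14 S1=59 S2=32 S3=14 S4=32 blocked=[]
Op 4: conn=14 S1=59 S2=32 S3=14 S4=37 blocked=[]
Op 5: conn=-4 S1=41 S2=32 S3=14 S4=37 blocked=[1, 2, 3, 4]
Op 6: conn=-15 S1=30 S2=32 S3=14 S4=37 blocked=[1, 2, 3, 4]
Op 7: conn=-23 S1=30 S2=24 S3=14 S4=37 blocked=[1, 2, 3, 4]
Op 8: conn=-7 S1=30 S2=24 S3=14 S4=37 blocked=[1, 2, 3, 4]
Op 9: conn=-7 S1=30 S2=24 S3=22 S4=37 blocked=[1, 2, 3, 4]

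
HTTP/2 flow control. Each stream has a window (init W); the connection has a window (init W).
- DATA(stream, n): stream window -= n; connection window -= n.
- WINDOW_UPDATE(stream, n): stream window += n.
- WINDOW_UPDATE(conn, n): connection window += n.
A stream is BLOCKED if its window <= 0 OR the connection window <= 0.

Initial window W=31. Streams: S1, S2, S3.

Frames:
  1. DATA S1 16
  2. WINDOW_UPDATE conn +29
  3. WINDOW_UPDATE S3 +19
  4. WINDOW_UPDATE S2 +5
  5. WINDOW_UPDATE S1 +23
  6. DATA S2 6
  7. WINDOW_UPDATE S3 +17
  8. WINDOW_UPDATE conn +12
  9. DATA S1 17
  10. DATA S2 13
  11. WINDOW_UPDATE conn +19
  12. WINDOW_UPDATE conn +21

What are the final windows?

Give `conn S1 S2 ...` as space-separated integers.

Op 1: conn=15 S1=15 S2=31 S3=31 blocked=[]
Op 2: conn=44 S1=15 S2=31 S3=31 blocked=[]
Op 3: conn=44 S1=15 S2=31 S3=50 blocked=[]
Op 4: conn=44 S1=15 S2=36 S3=50 blocked=[]
Op 5: conn=44 S1=38 S2=36 S3=50 blocked=[]
Op 6: conn=38 S1=38 S2=30 S3=50 blocked=[]
Op 7: conn=38 S1=38 S2=30 S3=67 blocked=[]
Op 8: conn=50 S1=38 S2=30 S3=67 blocked=[]
Op 9: conn=33 S1=21 S2=30 S3=67 blocked=[]
Op 10: conn=20 S1=21 S2=17 S3=67 blocked=[]
Op 11: conn=39 S1=21 S2=17 S3=67 blocked=[]
Op 12: conn=60 S1=21 S2=17 S3=67 blocked=[]

Answer: 60 21 17 67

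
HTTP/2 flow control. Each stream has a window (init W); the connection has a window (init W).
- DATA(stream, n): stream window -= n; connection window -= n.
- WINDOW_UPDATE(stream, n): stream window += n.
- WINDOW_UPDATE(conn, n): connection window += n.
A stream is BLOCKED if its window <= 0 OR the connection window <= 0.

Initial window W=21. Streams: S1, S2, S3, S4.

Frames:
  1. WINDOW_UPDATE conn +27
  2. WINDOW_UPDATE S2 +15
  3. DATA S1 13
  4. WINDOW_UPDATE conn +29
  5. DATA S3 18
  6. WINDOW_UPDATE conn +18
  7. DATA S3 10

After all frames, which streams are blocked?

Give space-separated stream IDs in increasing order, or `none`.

Answer: S3

Derivation:
Op 1: conn=48 S1=21 S2=21 S3=21 S4=21 blocked=[]
Op 2: conn=48 S1=21 S2=36 S3=21 S4=21 blocked=[]
Op 3: conn=35 S1=8 S2=36 S3=21 S4=21 blocked=[]
Op 4: conn=64 S1=8 S2=36 S3=21 S4=21 blocked=[]
Op 5: conn=46 S1=8 S2=36 S3=3 S4=21 blocked=[]
Op 6: conn=64 S1=8 S2=36 S3=3 S4=21 blocked=[]
Op 7: conn=54 S1=8 S2=36 S3=-7 S4=21 blocked=[3]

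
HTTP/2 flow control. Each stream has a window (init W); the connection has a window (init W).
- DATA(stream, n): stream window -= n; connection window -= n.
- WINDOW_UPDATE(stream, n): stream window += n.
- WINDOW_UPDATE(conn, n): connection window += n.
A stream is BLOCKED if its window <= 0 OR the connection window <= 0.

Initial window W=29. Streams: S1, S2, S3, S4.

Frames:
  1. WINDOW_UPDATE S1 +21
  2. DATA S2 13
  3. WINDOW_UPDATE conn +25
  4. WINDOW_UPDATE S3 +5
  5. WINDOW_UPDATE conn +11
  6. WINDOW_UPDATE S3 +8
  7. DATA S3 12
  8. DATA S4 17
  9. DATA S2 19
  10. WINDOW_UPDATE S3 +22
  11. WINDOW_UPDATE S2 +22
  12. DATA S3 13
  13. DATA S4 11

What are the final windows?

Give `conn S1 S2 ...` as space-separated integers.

Op 1: conn=29 S1=50 S2=29 S3=29 S4=29 blocked=[]
Op 2: conn=16 S1=50 S2=16 S3=29 S4=29 blocked=[]
Op 3: conn=41 S1=50 S2=16 S3=29 S4=29 blocked=[]
Op 4: conn=41 S1=50 S2=16 S3=34 S4=29 blocked=[]
Op 5: conn=52 S1=50 S2=16 S3=34 S4=29 blocked=[]
Op 6: conn=52 S1=50 S2=16 S3=42 S4=29 blocked=[]
Op 7: conn=40 S1=50 S2=16 S3=30 S4=29 blocked=[]
Op 8: conn=23 S1=50 S2=16 S3=30 S4=12 blocked=[]
Op 9: conn=4 S1=50 S2=-3 S3=30 S4=12 blocked=[2]
Op 10: conn=4 S1=50 S2=-3 S3=52 S4=12 blocked=[2]
Op 11: conn=4 S1=50 S2=19 S3=52 S4=12 blocked=[]
Op 12: conn=-9 S1=50 S2=19 S3=39 S4=12 blocked=[1, 2, 3, 4]
Op 13: conn=-20 S1=50 S2=19 S3=39 S4=1 blocked=[1, 2, 3, 4]

Answer: -20 50 19 39 1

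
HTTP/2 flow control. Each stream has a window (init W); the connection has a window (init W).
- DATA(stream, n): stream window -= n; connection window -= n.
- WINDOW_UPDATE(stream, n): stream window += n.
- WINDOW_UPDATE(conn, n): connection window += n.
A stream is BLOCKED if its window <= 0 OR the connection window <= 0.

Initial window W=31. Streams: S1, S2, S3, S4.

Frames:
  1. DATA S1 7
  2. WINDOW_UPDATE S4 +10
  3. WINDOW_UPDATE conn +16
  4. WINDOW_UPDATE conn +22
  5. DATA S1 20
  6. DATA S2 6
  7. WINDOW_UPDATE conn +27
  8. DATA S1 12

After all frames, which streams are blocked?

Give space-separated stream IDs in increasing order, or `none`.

Answer: S1

Derivation:
Op 1: conn=24 S1=24 S2=31 S3=31 S4=31 blocked=[]
Op 2: conn=24 S1=24 S2=31 S3=31 S4=41 blocked=[]
Op 3: conn=40 S1=24 S2=31 S3=31 S4=41 blocked=[]
Op 4: conn=62 S1=24 S2=31 S3=31 S4=41 blocked=[]
Op 5: conn=42 S1=4 S2=31 S3=31 S4=41 blocked=[]
Op 6: conn=36 S1=4 S2=25 S3=31 S4=41 blocked=[]
Op 7: conn=63 S1=4 S2=25 S3=31 S4=41 blocked=[]
Op 8: conn=51 S1=-8 S2=25 S3=31 S4=41 blocked=[1]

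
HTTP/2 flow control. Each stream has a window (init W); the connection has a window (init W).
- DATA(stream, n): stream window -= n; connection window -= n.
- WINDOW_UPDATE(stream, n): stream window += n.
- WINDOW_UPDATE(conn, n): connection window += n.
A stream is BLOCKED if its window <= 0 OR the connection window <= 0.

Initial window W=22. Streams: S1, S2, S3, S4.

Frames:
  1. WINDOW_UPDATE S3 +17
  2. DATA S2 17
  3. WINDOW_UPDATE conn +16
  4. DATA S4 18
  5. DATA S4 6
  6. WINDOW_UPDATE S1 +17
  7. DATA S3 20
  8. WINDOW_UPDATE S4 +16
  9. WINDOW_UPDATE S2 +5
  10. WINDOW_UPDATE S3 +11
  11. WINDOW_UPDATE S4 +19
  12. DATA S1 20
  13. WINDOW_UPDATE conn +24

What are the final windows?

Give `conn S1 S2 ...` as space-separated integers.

Answer: -19 19 10 30 33

Derivation:
Op 1: conn=22 S1=22 S2=22 S3=39 S4=22 blocked=[]
Op 2: conn=5 S1=22 S2=5 S3=39 S4=22 blocked=[]
Op 3: conn=21 S1=22 S2=5 S3=39 S4=22 blocked=[]
Op 4: conn=3 S1=22 S2=5 S3=39 S4=4 blocked=[]
Op 5: conn=-3 S1=22 S2=5 S3=39 S4=-2 blocked=[1, 2, 3, 4]
Op 6: conn=-3 S1=39 S2=5 S3=39 S4=-2 blocked=[1, 2, 3, 4]
Op 7: conn=-23 S1=39 S2=5 S3=19 S4=-2 blocked=[1, 2, 3, 4]
Op 8: conn=-23 S1=39 S2=5 S3=19 S4=14 blocked=[1, 2, 3, 4]
Op 9: conn=-23 S1=39 S2=10 S3=19 S4=14 blocked=[1, 2, 3, 4]
Op 10: conn=-23 S1=39 S2=10 S3=30 S4=14 blocked=[1, 2, 3, 4]
Op 11: conn=-23 S1=39 S2=10 S3=30 S4=33 blocked=[1, 2, 3, 4]
Op 12: conn=-43 S1=19 S2=10 S3=30 S4=33 blocked=[1, 2, 3, 4]
Op 13: conn=-19 S1=19 S2=10 S3=30 S4=33 blocked=[1, 2, 3, 4]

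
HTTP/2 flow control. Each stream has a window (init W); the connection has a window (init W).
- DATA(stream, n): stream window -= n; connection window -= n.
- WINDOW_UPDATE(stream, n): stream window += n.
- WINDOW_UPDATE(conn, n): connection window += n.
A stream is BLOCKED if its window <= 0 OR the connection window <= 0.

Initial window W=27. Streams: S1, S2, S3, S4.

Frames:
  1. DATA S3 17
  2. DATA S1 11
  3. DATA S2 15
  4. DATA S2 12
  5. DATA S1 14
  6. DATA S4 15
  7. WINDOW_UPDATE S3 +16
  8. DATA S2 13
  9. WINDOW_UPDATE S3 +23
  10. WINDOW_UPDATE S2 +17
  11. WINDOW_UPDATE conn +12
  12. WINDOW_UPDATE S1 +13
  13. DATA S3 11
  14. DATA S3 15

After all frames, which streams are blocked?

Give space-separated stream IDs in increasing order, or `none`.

Op 1: conn=10 S1=27 S2=27 S3=10 S4=27 blocked=[]
Op 2: conn=-1 S1=16 S2=27 S3=10 S4=27 blocked=[1, 2, 3, 4]
Op 3: conn=-16 S1=16 S2=12 S3=10 S4=27 blocked=[1, 2, 3, 4]
Op 4: conn=-28 S1=16 S2=0 S3=10 S4=27 blocked=[1, 2, 3, 4]
Op 5: conn=-42 S1=2 S2=0 S3=10 S4=27 blocked=[1, 2, 3, 4]
Op 6: conn=-57 S1=2 S2=0 S3=10 S4=12 blocked=[1, 2, 3, 4]
Op 7: conn=-57 S1=2 S2=0 S3=26 S4=12 blocked=[1, 2, 3, 4]
Op 8: conn=-70 S1=2 S2=-13 S3=26 S4=12 blocked=[1, 2, 3, 4]
Op 9: conn=-70 S1=2 S2=-13 S3=49 S4=12 blocked=[1, 2, 3, 4]
Op 10: conn=-70 S1=2 S2=4 S3=49 S4=12 blocked=[1, 2, 3, 4]
Op 11: conn=-58 S1=2 S2=4 S3=49 S4=12 blocked=[1, 2, 3, 4]
Op 12: conn=-58 S1=15 S2=4 S3=49 S4=12 blocked=[1, 2, 3, 4]
Op 13: conn=-69 S1=15 S2=4 S3=38 S4=12 blocked=[1, 2, 3, 4]
Op 14: conn=-84 S1=15 S2=4 S3=23 S4=12 blocked=[1, 2, 3, 4]

Answer: S1 S2 S3 S4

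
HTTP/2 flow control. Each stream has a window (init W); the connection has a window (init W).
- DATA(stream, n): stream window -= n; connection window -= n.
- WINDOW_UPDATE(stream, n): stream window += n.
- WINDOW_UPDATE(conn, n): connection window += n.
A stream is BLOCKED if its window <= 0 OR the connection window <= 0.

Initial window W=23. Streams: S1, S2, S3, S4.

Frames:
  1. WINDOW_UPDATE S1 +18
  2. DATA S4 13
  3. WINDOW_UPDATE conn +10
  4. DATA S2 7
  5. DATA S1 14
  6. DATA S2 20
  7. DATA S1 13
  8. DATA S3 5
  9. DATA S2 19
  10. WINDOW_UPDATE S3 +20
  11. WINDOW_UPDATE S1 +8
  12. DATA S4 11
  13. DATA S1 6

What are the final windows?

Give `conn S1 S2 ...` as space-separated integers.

Answer: -75 16 -23 38 -1

Derivation:
Op 1: conn=23 S1=41 S2=23 S3=23 S4=23 blocked=[]
Op 2: conn=10 S1=41 S2=23 S3=23 S4=10 blocked=[]
Op 3: conn=20 S1=41 S2=23 S3=23 S4=10 blocked=[]
Op 4: conn=13 S1=41 S2=16 S3=23 S4=10 blocked=[]
Op 5: conn=-1 S1=27 S2=16 S3=23 S4=10 blocked=[1, 2, 3, 4]
Op 6: conn=-21 S1=27 S2=-4 S3=23 S4=10 blocked=[1, 2, 3, 4]
Op 7: conn=-34 S1=14 S2=-4 S3=23 S4=10 blocked=[1, 2, 3, 4]
Op 8: conn=-39 S1=14 S2=-4 S3=18 S4=10 blocked=[1, 2, 3, 4]
Op 9: conn=-58 S1=14 S2=-23 S3=18 S4=10 blocked=[1, 2, 3, 4]
Op 10: conn=-58 S1=14 S2=-23 S3=38 S4=10 blocked=[1, 2, 3, 4]
Op 11: conn=-58 S1=22 S2=-23 S3=38 S4=10 blocked=[1, 2, 3, 4]
Op 12: conn=-69 S1=22 S2=-23 S3=38 S4=-1 blocked=[1, 2, 3, 4]
Op 13: conn=-75 S1=16 S2=-23 S3=38 S4=-1 blocked=[1, 2, 3, 4]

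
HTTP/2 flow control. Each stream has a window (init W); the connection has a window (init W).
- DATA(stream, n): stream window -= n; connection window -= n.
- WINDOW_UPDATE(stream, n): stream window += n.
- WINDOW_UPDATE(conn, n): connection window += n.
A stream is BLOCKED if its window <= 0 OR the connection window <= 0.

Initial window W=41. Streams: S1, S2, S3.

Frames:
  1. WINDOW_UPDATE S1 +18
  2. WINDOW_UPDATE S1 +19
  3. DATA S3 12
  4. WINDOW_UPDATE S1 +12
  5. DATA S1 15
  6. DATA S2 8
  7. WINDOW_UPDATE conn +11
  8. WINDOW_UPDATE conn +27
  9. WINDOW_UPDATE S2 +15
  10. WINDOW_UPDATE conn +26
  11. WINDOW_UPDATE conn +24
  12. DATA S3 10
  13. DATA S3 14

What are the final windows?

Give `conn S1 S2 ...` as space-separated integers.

Answer: 70 75 48 5

Derivation:
Op 1: conn=41 S1=59 S2=41 S3=41 blocked=[]
Op 2: conn=41 S1=78 S2=41 S3=41 blocked=[]
Op 3: conn=29 S1=78 S2=41 S3=29 blocked=[]
Op 4: conn=29 S1=90 S2=41 S3=29 blocked=[]
Op 5: conn=14 S1=75 S2=41 S3=29 blocked=[]
Op 6: conn=6 S1=75 S2=33 S3=29 blocked=[]
Op 7: conn=17 S1=75 S2=33 S3=29 blocked=[]
Op 8: conn=44 S1=75 S2=33 S3=29 blocked=[]
Op 9: conn=44 S1=75 S2=48 S3=29 blocked=[]
Op 10: conn=70 S1=75 S2=48 S3=29 blocked=[]
Op 11: conn=94 S1=75 S2=48 S3=29 blocked=[]
Op 12: conn=84 S1=75 S2=48 S3=19 blocked=[]
Op 13: conn=70 S1=75 S2=48 S3=5 blocked=[]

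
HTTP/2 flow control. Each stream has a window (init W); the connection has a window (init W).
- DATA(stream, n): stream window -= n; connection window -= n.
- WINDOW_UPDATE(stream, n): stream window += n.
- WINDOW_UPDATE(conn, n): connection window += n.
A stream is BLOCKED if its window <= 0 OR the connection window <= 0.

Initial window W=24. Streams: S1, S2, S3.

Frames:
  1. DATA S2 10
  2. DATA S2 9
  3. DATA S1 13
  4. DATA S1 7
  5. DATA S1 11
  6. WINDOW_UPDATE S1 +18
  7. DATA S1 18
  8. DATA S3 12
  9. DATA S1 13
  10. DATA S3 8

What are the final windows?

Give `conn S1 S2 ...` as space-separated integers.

Answer: -77 -20 5 4

Derivation:
Op 1: conn=14 S1=24 S2=14 S3=24 blocked=[]
Op 2: conn=5 S1=24 S2=5 S3=24 blocked=[]
Op 3: conn=-8 S1=11 S2=5 S3=24 blocked=[1, 2, 3]
Op 4: conn=-15 S1=4 S2=5 S3=24 blocked=[1, 2, 3]
Op 5: conn=-26 S1=-7 S2=5 S3=24 blocked=[1, 2, 3]
Op 6: conn=-26 S1=11 S2=5 S3=24 blocked=[1, 2, 3]
Op 7: conn=-44 S1=-7 S2=5 S3=24 blocked=[1, 2, 3]
Op 8: conn=-56 S1=-7 S2=5 S3=12 blocked=[1, 2, 3]
Op 9: conn=-69 S1=-20 S2=5 S3=12 blocked=[1, 2, 3]
Op 10: conn=-77 S1=-20 S2=5 S3=4 blocked=[1, 2, 3]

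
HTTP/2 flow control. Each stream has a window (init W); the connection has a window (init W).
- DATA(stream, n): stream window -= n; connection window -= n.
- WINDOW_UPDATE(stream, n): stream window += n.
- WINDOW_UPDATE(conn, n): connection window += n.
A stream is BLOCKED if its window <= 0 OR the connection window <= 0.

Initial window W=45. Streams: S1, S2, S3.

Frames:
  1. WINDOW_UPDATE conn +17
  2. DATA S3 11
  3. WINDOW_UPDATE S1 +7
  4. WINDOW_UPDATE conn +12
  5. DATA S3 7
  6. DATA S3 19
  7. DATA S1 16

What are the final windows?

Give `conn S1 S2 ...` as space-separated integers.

Answer: 21 36 45 8

Derivation:
Op 1: conn=62 S1=45 S2=45 S3=45 blocked=[]
Op 2: conn=51 S1=45 S2=45 S3=34 blocked=[]
Op 3: conn=51 S1=52 S2=45 S3=34 blocked=[]
Op 4: conn=63 S1=52 S2=45 S3=34 blocked=[]
Op 5: conn=56 S1=52 S2=45 S3=27 blocked=[]
Op 6: conn=37 S1=52 S2=45 S3=8 blocked=[]
Op 7: conn=21 S1=36 S2=45 S3=8 blocked=[]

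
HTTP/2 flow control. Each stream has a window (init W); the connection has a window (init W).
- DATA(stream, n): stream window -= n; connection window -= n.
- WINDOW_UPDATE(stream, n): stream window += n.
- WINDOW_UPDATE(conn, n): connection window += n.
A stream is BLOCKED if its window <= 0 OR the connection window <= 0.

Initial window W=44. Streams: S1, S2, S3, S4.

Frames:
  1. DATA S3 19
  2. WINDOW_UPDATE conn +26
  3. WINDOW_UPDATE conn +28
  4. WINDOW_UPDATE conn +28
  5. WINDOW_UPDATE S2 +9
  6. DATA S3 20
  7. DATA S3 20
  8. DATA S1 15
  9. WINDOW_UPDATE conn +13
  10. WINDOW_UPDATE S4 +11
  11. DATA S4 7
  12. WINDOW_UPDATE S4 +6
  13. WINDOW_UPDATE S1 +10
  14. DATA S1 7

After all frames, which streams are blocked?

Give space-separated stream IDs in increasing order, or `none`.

Answer: S3

Derivation:
Op 1: conn=25 S1=44 S2=44 S3=25 S4=44 blocked=[]
Op 2: conn=51 S1=44 S2=44 S3=25 S4=44 blocked=[]
Op 3: conn=79 S1=44 S2=44 S3=25 S4=44 blocked=[]
Op 4: conn=107 S1=44 S2=44 S3=25 S4=44 blocked=[]
Op 5: conn=107 S1=44 S2=53 S3=25 S4=44 blocked=[]
Op 6: conn=87 S1=44 S2=53 S3=5 S4=44 blocked=[]
Op 7: conn=67 S1=44 S2=53 S3=-15 S4=44 blocked=[3]
Op 8: conn=52 S1=29 S2=53 S3=-15 S4=44 blocked=[3]
Op 9: conn=65 S1=29 S2=53 S3=-15 S4=44 blocked=[3]
Op 10: conn=65 S1=29 S2=53 S3=-15 S4=55 blocked=[3]
Op 11: conn=58 S1=29 S2=53 S3=-15 S4=48 blocked=[3]
Op 12: conn=58 S1=29 S2=53 S3=-15 S4=54 blocked=[3]
Op 13: conn=58 S1=39 S2=53 S3=-15 S4=54 blocked=[3]
Op 14: conn=51 S1=32 S2=53 S3=-15 S4=54 blocked=[3]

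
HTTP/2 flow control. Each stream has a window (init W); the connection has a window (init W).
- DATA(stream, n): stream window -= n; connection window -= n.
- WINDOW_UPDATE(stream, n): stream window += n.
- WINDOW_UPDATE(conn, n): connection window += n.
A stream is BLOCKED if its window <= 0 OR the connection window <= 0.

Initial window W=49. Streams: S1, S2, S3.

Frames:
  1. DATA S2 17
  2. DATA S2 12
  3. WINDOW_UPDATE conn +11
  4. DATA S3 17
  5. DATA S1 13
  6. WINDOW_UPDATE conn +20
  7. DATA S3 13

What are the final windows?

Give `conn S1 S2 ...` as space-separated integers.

Answer: 8 36 20 19

Derivation:
Op 1: conn=32 S1=49 S2=32 S3=49 blocked=[]
Op 2: conn=20 S1=49 S2=20 S3=49 blocked=[]
Op 3: conn=31 S1=49 S2=20 S3=49 blocked=[]
Op 4: conn=14 S1=49 S2=20 S3=32 blocked=[]
Op 5: conn=1 S1=36 S2=20 S3=32 blocked=[]
Op 6: conn=21 S1=36 S2=20 S3=32 blocked=[]
Op 7: conn=8 S1=36 S2=20 S3=19 blocked=[]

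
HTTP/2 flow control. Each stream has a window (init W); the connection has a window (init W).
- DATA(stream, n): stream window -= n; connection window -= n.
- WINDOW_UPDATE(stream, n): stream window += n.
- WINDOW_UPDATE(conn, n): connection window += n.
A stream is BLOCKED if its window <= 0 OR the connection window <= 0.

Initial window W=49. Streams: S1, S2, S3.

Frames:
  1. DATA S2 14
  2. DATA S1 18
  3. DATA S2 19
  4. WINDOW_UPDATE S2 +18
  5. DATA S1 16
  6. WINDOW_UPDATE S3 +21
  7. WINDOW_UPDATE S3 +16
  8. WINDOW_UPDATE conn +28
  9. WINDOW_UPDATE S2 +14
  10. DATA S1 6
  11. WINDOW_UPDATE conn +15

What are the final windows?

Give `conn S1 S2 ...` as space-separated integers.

Answer: 19 9 48 86

Derivation:
Op 1: conn=35 S1=49 S2=35 S3=49 blocked=[]
Op 2: conn=17 S1=31 S2=35 S3=49 blocked=[]
Op 3: conn=-2 S1=31 S2=16 S3=49 blocked=[1, 2, 3]
Op 4: conn=-2 S1=31 S2=34 S3=49 blocked=[1, 2, 3]
Op 5: conn=-18 S1=15 S2=34 S3=49 blocked=[1, 2, 3]
Op 6: conn=-18 S1=15 S2=34 S3=70 blocked=[1, 2, 3]
Op 7: conn=-18 S1=15 S2=34 S3=86 blocked=[1, 2, 3]
Op 8: conn=10 S1=15 S2=34 S3=86 blocked=[]
Op 9: conn=10 S1=15 S2=48 S3=86 blocked=[]
Op 10: conn=4 S1=9 S2=48 S3=86 blocked=[]
Op 11: conn=19 S1=9 S2=48 S3=86 blocked=[]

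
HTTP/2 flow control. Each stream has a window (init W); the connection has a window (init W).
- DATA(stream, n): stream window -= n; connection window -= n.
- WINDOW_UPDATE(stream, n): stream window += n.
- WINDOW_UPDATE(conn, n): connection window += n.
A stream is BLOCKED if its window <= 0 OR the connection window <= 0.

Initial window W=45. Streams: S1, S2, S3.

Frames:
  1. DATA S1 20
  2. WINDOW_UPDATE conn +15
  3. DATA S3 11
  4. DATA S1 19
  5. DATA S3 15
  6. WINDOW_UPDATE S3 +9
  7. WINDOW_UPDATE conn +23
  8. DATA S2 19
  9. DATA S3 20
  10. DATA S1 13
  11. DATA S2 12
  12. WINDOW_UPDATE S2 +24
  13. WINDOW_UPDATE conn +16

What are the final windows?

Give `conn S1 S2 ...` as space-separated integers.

Op 1: conn=25 S1=25 S2=45 S3=45 blocked=[]
Op 2: conn=40 S1=25 S2=45 S3=45 blocked=[]
Op 3: conn=29 S1=25 S2=45 S3=34 blocked=[]
Op 4: conn=10 S1=6 S2=45 S3=34 blocked=[]
Op 5: conn=-5 S1=6 S2=45 S3=19 blocked=[1, 2, 3]
Op 6: conn=-5 S1=6 S2=45 S3=28 blocked=[1, 2, 3]
Op 7: conn=18 S1=6 S2=45 S3=28 blocked=[]
Op 8: conn=-1 S1=6 S2=26 S3=28 blocked=[1, 2, 3]
Op 9: conn=-21 S1=6 S2=26 S3=8 blocked=[1, 2, 3]
Op 10: conn=-34 S1=-7 S2=26 S3=8 blocked=[1, 2, 3]
Op 11: conn=-46 S1=-7 S2=14 S3=8 blocked=[1, 2, 3]
Op 12: conn=-46 S1=-7 S2=38 S3=8 blocked=[1, 2, 3]
Op 13: conn=-30 S1=-7 S2=38 S3=8 blocked=[1, 2, 3]

Answer: -30 -7 38 8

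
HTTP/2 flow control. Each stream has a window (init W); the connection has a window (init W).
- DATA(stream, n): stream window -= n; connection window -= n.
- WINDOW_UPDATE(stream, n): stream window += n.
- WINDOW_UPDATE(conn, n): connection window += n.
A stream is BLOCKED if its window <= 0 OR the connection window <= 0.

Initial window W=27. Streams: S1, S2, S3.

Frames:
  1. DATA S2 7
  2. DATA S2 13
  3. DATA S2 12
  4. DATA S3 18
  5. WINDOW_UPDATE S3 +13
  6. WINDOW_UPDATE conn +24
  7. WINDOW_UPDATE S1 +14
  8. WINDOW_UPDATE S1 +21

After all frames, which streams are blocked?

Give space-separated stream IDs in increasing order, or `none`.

Answer: S2

Derivation:
Op 1: conn=20 S1=27 S2=20 S3=27 blocked=[]
Op 2: conn=7 S1=27 S2=7 S3=27 blocked=[]
Op 3: conn=-5 S1=27 S2=-5 S3=27 blocked=[1, 2, 3]
Op 4: conn=-23 S1=27 S2=-5 S3=9 blocked=[1, 2, 3]
Op 5: conn=-23 S1=27 S2=-5 S3=22 blocked=[1, 2, 3]
Op 6: conn=1 S1=27 S2=-5 S3=22 blocked=[2]
Op 7: conn=1 S1=41 S2=-5 S3=22 blocked=[2]
Op 8: conn=1 S1=62 S2=-5 S3=22 blocked=[2]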